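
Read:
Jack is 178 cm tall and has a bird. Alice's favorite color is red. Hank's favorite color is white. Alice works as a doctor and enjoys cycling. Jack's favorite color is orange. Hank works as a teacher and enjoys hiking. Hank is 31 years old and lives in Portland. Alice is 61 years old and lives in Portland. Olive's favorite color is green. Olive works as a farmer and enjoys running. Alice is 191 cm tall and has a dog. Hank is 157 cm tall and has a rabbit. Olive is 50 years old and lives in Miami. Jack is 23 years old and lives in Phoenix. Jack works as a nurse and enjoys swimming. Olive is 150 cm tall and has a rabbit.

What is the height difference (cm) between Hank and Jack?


|157 - 178| = 21

21


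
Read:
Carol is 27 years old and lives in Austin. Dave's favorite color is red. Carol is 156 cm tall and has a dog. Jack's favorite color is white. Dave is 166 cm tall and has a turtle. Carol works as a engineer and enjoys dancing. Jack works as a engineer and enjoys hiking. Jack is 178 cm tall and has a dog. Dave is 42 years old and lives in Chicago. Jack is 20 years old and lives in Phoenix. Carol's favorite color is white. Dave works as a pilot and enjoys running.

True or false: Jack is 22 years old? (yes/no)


Jack is actually 20. no

no


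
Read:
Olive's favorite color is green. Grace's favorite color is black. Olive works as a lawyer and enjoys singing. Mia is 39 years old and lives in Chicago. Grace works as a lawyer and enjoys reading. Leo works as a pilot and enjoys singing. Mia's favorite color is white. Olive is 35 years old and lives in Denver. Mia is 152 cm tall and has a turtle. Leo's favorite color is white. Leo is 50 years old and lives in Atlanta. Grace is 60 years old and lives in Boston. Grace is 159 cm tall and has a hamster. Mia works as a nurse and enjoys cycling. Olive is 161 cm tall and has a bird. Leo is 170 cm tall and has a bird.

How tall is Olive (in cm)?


Olive is 161 cm tall

161


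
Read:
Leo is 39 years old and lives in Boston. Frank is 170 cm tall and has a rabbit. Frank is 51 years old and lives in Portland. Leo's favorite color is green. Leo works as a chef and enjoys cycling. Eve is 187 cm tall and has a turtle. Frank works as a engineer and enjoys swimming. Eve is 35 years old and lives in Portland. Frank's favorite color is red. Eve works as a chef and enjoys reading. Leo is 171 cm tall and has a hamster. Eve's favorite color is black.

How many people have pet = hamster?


Count: 1

1


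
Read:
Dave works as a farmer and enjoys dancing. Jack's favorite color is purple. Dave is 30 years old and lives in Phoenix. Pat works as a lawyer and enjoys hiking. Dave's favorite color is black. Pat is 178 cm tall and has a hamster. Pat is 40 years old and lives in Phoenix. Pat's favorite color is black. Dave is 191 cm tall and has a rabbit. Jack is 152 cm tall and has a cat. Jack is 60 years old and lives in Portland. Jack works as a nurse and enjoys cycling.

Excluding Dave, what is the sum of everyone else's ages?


Sum (excluding Dave): 100

100


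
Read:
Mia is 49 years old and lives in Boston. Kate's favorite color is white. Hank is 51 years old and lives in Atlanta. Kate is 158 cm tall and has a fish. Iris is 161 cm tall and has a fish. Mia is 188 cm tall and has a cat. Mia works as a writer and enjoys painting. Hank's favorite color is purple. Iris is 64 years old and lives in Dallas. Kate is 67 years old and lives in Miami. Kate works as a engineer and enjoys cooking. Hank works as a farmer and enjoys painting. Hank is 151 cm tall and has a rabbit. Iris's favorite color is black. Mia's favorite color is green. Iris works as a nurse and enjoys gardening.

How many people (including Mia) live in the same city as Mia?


Mia lives in Boston. Count = 1

1


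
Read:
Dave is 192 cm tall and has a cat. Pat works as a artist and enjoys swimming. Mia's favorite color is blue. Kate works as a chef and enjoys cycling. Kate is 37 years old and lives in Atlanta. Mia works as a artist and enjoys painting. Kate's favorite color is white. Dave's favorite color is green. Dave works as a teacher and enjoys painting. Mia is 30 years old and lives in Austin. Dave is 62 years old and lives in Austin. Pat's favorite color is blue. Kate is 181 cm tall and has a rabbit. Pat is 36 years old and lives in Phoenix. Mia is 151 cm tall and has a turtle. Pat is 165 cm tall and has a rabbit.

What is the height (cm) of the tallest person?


Tallest: Dave at 192 cm

192


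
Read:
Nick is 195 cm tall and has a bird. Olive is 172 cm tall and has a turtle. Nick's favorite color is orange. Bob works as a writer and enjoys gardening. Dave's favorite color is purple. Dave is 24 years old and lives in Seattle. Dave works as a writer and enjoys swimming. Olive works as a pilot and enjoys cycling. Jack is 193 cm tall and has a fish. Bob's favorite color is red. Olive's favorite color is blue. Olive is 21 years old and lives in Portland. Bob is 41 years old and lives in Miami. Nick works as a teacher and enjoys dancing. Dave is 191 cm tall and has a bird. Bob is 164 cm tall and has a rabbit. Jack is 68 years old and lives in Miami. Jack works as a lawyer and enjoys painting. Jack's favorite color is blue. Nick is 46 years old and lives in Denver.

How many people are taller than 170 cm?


Taller than 170: 4

4


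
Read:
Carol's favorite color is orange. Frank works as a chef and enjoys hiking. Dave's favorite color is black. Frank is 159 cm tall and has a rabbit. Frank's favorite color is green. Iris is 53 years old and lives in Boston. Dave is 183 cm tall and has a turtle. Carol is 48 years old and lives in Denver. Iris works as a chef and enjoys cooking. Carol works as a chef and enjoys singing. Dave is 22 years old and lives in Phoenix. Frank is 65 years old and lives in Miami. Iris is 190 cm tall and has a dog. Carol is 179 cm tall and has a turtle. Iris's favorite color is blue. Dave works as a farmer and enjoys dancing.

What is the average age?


Sum=188, n=4, avg=47

47


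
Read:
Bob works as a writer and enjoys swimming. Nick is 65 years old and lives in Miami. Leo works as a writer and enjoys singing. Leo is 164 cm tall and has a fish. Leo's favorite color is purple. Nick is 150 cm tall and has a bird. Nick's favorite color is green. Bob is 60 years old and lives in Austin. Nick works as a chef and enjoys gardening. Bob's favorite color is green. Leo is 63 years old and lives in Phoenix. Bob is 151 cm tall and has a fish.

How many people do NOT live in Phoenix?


Not in Phoenix: 2

2


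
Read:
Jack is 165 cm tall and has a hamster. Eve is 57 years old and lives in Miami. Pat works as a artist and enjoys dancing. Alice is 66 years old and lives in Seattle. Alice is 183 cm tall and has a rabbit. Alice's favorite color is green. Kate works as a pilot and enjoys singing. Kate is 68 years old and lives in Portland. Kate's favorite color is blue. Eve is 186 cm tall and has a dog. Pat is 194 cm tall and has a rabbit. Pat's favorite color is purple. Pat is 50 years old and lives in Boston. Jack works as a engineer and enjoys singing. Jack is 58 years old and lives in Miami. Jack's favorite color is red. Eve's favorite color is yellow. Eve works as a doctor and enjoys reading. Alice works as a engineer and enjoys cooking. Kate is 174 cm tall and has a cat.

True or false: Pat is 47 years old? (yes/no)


Pat is actually 50. no

no


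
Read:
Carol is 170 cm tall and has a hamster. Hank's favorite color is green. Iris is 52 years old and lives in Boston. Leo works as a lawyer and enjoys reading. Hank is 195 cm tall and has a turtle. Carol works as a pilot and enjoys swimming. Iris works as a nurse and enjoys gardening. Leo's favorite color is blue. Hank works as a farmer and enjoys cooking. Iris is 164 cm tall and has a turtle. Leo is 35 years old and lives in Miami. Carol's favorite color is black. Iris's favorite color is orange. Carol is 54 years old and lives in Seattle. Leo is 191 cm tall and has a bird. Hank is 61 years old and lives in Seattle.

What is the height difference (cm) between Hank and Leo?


|195 - 191| = 4

4


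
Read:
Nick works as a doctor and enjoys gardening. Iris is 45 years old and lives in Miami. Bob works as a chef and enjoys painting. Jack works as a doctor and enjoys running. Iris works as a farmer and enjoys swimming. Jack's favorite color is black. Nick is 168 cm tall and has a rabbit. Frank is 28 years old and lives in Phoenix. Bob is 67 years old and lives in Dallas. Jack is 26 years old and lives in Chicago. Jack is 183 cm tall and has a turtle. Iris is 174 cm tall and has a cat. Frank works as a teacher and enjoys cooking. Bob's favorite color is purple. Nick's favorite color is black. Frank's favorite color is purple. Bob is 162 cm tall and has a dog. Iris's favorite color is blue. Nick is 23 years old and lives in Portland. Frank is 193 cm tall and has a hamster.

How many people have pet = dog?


Count: 1

1


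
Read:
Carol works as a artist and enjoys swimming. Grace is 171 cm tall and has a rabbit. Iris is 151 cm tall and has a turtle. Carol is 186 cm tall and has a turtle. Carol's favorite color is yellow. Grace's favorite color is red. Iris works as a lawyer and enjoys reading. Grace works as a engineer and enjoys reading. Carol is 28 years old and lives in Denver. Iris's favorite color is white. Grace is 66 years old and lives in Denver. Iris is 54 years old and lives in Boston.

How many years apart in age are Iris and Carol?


54 vs 28, diff = 26

26


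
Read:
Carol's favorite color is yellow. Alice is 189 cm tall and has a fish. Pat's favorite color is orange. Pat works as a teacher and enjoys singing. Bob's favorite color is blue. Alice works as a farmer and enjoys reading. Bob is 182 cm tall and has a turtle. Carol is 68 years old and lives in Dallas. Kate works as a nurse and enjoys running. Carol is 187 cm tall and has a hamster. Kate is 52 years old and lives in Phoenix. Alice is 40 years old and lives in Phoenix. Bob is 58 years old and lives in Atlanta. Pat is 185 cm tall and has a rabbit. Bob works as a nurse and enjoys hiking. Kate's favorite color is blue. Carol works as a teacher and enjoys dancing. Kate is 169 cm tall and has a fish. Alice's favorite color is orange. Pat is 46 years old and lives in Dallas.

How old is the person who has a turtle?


Person with turtle is Bob, age 58

58


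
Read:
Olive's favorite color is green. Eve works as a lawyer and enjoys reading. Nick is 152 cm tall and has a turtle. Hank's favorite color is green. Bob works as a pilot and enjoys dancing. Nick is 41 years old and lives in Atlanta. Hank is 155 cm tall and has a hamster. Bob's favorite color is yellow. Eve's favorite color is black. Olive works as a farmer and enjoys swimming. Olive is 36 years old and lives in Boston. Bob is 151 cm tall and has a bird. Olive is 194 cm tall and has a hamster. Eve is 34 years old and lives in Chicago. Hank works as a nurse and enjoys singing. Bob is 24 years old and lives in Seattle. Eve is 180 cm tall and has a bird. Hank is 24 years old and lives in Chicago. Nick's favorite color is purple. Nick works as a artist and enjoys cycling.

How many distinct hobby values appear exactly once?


Unique hobby values: 5

5


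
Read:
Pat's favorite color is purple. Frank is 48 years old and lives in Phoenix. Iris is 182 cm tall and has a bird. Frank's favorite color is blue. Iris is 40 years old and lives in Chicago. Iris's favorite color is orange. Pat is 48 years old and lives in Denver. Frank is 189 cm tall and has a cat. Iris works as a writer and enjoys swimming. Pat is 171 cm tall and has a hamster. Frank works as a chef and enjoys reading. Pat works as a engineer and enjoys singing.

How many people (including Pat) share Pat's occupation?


Pat is a engineer. Count = 1

1


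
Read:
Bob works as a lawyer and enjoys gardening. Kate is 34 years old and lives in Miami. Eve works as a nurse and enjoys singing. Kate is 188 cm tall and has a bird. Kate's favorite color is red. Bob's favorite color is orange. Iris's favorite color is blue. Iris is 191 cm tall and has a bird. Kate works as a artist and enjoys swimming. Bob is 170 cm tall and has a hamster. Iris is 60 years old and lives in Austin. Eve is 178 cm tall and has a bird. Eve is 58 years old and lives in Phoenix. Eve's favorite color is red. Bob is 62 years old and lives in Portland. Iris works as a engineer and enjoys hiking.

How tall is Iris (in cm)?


Iris is 191 cm tall

191


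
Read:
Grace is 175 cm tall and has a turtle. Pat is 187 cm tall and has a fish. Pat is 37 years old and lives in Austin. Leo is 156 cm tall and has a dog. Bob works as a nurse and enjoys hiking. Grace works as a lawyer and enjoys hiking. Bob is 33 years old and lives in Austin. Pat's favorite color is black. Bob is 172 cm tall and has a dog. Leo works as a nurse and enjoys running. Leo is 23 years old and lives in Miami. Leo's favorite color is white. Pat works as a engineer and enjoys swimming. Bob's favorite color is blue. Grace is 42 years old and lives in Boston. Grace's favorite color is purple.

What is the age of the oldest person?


Oldest: Grace at 42

42


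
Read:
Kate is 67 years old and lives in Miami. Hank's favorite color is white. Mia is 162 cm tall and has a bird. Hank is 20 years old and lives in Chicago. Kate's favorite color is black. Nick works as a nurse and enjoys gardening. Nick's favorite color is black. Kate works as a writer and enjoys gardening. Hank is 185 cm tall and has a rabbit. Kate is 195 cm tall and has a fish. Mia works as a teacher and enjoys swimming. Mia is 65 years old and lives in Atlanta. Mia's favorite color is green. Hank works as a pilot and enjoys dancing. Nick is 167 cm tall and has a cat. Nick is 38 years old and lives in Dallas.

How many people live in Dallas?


Count in Dallas: 1

1


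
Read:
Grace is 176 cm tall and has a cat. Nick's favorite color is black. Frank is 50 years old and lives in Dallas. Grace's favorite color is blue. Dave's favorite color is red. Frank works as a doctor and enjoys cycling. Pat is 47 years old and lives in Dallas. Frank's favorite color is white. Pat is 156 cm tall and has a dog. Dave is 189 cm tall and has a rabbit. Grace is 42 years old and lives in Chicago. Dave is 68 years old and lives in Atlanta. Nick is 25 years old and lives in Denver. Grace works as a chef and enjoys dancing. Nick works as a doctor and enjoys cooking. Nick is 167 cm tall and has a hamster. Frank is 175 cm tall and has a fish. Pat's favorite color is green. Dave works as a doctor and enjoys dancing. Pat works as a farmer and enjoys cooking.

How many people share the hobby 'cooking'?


Count: 2

2


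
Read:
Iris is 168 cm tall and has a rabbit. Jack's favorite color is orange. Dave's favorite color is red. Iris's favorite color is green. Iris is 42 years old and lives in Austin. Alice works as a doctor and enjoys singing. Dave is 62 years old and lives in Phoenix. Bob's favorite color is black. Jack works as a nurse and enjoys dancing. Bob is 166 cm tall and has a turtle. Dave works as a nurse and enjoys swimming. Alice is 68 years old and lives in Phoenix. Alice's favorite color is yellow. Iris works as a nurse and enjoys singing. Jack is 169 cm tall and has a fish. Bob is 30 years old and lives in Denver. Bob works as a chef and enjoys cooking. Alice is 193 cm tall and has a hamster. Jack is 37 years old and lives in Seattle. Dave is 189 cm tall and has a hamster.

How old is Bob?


Bob is 30 years old

30


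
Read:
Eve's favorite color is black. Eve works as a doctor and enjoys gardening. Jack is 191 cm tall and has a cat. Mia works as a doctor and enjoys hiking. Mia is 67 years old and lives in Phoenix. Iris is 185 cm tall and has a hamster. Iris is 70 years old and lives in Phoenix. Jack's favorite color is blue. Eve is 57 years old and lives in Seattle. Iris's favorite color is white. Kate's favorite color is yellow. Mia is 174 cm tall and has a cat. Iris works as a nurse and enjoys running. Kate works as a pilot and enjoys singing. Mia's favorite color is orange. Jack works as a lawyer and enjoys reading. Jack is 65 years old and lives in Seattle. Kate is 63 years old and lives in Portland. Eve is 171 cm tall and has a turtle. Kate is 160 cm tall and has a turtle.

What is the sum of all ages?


63+70+57+67+65 = 322

322


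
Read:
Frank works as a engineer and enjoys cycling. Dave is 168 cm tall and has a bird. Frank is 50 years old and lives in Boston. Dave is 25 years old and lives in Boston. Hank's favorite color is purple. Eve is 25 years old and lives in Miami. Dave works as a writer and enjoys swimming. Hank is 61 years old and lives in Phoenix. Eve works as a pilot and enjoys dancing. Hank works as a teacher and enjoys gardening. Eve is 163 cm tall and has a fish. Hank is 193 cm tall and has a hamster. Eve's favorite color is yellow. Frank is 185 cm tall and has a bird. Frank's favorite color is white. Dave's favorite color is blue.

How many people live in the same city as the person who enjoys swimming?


Person with hobby swimming is Dave, city Boston. Count = 2

2


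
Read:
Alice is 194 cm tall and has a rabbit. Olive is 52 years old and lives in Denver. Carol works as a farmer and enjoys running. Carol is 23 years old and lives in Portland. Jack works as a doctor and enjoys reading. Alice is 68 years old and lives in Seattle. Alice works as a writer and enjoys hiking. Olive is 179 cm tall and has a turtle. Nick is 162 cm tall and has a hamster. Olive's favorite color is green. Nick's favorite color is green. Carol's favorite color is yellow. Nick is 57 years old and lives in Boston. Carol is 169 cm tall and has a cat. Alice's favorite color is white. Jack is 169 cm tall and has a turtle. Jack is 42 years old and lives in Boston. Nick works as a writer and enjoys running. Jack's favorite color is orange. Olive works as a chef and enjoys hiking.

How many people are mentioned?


People: Jack, Nick, Alice, Olive, Carol. Count = 5

5


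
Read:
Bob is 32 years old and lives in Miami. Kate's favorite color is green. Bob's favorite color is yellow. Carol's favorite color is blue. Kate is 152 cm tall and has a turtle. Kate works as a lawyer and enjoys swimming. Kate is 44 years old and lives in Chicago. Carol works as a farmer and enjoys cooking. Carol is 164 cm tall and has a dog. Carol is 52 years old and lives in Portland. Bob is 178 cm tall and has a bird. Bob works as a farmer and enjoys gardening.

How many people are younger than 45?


Filter: 2

2


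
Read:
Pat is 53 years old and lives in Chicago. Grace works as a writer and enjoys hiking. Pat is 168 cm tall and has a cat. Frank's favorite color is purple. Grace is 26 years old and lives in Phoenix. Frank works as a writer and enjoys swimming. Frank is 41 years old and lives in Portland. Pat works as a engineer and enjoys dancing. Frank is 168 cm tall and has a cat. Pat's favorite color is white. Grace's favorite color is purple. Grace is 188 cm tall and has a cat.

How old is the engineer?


The engineer is Pat, age 53

53


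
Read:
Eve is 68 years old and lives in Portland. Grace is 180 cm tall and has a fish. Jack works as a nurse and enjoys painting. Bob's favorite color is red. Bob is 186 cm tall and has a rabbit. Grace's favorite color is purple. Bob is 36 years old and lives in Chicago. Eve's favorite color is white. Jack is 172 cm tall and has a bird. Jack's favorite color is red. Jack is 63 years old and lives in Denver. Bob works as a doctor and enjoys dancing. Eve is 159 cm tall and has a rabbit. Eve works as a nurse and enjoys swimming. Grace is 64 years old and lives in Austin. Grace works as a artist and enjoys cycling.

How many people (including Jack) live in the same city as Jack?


Jack lives in Denver. Count = 1

1


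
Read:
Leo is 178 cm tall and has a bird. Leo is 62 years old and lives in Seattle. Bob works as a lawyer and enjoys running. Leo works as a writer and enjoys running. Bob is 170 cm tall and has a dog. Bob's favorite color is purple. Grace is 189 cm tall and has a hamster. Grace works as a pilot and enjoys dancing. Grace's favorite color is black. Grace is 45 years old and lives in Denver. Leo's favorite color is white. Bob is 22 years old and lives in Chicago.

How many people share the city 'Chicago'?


Count: 1

1


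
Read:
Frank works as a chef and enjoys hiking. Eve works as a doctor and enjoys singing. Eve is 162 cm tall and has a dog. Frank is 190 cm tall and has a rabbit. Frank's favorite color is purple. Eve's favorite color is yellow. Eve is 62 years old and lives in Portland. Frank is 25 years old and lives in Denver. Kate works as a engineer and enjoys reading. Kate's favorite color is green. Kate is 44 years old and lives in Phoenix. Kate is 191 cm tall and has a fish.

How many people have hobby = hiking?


Count: 1

1


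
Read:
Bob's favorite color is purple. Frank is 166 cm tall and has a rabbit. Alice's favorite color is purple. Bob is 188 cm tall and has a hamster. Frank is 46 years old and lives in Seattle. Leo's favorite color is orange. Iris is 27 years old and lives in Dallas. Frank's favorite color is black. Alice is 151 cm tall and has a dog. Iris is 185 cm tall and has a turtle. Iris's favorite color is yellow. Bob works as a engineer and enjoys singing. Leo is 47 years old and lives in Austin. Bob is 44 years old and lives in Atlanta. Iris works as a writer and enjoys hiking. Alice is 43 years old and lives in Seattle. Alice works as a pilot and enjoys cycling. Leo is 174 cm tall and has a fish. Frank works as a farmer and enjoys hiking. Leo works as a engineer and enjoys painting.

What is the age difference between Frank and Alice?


|46 - 43| = 3

3


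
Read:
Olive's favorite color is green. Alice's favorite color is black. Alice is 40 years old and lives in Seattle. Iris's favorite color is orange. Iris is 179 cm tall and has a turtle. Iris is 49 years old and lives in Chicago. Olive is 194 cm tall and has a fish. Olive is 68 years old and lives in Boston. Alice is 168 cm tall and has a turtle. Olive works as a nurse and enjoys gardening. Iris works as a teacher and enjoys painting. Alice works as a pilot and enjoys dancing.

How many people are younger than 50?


Filter: 2

2


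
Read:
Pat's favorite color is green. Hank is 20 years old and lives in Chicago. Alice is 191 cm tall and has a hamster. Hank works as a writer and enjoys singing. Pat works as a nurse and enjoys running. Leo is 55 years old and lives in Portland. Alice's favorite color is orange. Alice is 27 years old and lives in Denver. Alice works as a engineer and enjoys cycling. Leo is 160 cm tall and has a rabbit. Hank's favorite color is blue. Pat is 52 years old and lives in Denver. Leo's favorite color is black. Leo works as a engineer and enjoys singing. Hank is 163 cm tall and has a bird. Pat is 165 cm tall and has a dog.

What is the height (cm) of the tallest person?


Tallest: Alice at 191 cm

191


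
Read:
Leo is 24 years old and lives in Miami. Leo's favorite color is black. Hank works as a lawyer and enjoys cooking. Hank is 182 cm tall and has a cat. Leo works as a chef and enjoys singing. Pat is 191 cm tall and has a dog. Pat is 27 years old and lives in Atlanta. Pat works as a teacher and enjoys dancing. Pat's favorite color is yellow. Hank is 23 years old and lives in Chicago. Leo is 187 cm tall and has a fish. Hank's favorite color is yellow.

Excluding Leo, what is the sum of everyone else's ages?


Sum (excluding Leo): 50

50


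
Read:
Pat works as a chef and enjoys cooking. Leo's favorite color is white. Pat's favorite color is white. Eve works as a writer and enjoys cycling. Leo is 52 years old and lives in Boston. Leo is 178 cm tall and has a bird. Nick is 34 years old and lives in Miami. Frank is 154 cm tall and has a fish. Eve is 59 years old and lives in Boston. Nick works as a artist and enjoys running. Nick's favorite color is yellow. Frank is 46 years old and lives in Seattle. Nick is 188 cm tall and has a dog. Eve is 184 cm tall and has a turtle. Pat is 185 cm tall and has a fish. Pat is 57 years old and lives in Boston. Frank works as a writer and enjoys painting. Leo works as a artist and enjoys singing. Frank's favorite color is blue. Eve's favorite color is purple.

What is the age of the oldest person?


Oldest: Eve at 59

59


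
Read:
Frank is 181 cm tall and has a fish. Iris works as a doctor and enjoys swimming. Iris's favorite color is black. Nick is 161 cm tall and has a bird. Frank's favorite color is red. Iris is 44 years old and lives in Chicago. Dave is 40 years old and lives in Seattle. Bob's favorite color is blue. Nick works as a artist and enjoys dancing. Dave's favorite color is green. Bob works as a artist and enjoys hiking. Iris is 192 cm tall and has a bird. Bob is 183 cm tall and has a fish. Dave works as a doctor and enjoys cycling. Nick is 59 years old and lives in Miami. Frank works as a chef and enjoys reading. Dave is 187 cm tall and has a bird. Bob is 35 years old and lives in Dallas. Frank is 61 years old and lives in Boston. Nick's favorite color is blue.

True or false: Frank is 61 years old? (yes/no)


Frank is actually 61. yes

yes


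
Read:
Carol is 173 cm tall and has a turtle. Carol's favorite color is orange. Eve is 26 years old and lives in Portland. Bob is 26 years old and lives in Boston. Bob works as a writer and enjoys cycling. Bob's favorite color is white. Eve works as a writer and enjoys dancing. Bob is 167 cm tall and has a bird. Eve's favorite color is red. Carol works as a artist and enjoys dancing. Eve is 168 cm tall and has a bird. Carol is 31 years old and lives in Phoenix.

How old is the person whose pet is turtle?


Person with pet=turtle is Carol, age 31

31


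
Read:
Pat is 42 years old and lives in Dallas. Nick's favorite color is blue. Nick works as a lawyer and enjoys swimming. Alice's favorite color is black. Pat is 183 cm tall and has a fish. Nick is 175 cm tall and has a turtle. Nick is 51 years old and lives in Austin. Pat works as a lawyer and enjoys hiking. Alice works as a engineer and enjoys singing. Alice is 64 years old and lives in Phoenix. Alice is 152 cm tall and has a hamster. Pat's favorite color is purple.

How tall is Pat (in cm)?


Pat is 183 cm tall

183


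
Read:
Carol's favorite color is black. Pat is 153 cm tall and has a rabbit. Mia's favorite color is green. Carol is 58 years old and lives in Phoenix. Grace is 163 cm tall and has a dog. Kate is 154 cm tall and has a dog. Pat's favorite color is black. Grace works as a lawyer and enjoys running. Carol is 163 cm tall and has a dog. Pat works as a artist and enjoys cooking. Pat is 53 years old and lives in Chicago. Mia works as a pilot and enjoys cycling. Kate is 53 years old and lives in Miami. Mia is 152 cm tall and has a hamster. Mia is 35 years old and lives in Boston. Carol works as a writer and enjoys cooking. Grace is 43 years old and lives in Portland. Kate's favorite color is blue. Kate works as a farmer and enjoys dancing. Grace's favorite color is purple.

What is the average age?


Sum=242, n=5, avg=48.4

48.4


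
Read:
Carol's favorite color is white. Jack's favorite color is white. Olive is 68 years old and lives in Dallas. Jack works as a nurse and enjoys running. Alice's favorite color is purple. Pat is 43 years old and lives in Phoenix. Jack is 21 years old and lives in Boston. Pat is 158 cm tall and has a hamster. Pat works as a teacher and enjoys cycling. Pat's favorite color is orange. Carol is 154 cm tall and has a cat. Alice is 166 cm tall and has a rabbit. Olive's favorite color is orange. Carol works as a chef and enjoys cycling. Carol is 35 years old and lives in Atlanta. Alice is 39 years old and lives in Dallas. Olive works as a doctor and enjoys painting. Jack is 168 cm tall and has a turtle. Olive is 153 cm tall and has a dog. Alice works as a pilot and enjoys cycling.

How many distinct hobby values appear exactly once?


Unique hobby values: 2

2


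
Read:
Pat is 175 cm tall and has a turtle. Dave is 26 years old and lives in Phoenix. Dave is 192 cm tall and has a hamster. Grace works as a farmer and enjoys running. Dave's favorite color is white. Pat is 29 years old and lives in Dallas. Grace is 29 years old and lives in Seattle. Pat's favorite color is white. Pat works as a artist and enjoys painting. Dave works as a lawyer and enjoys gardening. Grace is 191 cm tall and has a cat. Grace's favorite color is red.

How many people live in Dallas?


Count in Dallas: 1

1


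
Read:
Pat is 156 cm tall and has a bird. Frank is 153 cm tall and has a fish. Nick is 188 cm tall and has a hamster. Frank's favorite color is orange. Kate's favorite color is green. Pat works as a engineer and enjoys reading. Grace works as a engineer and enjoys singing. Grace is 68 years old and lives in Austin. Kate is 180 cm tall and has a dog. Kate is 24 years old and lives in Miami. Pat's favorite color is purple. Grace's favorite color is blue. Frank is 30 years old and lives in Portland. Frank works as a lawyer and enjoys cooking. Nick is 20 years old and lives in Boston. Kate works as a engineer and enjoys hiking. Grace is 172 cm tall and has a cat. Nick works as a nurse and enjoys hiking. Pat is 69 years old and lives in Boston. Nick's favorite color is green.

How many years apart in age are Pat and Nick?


69 vs 20, diff = 49

49


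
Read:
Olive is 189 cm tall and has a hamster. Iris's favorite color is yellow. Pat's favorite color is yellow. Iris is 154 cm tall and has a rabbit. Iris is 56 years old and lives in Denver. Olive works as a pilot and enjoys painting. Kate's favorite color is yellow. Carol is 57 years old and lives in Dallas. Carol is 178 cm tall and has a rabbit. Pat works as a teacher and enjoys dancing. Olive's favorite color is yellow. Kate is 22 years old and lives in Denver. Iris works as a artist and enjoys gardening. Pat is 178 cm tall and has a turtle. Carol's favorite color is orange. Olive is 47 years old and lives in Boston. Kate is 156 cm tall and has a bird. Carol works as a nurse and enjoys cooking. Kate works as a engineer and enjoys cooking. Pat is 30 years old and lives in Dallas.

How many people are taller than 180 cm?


Taller than 180: 1

1


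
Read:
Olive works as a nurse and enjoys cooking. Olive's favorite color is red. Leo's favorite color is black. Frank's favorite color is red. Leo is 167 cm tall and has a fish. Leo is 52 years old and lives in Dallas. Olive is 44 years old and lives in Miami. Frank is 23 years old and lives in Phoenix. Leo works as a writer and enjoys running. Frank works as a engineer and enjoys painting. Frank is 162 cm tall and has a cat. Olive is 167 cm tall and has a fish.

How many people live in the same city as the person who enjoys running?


Person with hobby running is Leo, city Dallas. Count = 1

1


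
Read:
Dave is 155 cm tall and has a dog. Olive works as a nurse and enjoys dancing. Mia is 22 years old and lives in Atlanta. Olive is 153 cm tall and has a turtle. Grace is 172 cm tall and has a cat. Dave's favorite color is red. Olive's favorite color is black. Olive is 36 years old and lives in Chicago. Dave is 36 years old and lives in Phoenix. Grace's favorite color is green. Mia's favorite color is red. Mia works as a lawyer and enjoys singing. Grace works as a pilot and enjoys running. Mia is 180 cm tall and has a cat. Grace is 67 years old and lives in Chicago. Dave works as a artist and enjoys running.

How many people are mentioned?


People: Olive, Mia, Grace, Dave. Count = 4

4


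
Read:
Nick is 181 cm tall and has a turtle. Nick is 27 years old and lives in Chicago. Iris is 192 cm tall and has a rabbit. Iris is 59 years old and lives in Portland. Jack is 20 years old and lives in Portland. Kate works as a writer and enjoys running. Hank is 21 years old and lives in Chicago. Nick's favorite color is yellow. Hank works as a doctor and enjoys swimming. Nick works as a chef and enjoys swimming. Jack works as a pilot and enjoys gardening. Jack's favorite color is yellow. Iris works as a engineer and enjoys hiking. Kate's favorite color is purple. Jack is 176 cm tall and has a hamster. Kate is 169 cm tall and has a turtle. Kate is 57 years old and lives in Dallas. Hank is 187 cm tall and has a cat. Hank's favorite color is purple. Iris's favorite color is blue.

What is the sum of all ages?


27+57+21+59+20 = 184

184


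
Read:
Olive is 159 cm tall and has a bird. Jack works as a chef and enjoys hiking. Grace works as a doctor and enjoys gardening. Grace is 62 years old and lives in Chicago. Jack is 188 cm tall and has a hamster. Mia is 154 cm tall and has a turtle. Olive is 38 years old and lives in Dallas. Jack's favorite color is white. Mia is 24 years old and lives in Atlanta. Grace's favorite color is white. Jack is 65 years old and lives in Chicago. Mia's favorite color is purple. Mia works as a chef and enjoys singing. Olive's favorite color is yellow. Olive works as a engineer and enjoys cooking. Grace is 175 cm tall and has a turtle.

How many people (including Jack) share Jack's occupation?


Jack is a chef. Count = 2

2


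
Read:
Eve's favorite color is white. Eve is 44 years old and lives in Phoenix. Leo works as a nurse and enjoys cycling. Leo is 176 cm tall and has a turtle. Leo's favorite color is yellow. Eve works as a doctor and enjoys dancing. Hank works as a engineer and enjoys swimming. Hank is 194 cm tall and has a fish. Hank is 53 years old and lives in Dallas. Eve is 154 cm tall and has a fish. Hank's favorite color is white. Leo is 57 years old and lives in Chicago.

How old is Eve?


Eve is 44 years old

44


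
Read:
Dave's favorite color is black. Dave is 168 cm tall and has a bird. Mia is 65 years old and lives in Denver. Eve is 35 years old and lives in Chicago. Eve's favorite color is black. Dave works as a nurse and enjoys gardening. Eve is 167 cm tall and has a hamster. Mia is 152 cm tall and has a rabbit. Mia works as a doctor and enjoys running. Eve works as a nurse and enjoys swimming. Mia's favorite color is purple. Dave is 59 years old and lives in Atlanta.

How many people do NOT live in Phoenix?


Not in Phoenix: 3

3


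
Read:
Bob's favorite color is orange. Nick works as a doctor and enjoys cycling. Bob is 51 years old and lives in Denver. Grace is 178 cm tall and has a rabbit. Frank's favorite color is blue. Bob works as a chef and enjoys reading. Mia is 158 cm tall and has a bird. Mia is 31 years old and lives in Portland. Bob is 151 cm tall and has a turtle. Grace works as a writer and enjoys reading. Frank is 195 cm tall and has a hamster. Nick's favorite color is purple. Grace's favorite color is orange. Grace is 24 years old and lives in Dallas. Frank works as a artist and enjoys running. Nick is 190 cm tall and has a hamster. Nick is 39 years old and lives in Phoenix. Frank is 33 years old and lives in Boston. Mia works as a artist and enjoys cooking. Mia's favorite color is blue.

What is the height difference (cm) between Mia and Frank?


|158 - 195| = 37

37


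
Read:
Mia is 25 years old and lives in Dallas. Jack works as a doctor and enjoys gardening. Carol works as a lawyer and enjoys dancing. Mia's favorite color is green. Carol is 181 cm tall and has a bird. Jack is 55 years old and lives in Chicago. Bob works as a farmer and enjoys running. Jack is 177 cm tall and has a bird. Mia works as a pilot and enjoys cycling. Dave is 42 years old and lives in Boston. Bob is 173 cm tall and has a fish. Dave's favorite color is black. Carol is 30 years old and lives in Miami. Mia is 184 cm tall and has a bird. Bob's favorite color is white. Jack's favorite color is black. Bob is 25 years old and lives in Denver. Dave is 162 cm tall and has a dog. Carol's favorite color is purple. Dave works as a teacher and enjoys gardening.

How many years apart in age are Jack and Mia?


55 vs 25, diff = 30

30


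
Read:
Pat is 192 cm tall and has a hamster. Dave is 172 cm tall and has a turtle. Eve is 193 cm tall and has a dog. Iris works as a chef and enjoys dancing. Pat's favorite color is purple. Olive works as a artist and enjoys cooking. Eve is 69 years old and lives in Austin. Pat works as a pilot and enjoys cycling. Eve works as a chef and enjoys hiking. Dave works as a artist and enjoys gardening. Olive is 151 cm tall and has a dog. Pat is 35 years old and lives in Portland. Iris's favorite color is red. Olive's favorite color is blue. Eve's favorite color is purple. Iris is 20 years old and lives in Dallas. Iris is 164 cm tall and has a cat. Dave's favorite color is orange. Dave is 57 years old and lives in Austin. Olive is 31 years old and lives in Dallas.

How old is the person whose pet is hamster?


Person with pet=hamster is Pat, age 35

35


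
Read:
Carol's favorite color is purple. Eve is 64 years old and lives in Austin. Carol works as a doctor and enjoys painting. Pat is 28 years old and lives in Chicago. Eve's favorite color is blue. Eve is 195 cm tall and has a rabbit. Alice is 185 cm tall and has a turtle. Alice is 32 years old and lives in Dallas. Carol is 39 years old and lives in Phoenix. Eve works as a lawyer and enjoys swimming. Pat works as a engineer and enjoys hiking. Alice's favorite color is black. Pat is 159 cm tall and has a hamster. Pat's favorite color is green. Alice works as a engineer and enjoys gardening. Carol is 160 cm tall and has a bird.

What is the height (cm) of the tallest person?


Tallest: Eve at 195 cm

195


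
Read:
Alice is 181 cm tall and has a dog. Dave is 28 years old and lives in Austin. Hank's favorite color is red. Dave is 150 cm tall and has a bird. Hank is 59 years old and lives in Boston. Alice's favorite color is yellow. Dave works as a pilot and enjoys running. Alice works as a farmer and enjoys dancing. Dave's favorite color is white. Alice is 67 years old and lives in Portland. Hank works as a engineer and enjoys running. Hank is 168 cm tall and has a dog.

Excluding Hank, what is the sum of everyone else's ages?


Sum (excluding Hank): 95

95


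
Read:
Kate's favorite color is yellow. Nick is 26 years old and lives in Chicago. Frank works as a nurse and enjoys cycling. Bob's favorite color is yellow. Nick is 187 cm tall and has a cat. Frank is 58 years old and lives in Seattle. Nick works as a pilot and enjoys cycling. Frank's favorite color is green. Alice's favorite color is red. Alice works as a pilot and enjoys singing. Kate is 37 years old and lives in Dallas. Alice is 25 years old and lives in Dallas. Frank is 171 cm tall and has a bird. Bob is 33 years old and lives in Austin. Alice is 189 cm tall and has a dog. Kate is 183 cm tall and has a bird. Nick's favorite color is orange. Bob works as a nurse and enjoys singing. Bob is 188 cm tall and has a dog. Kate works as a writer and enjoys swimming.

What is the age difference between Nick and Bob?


|26 - 33| = 7

7


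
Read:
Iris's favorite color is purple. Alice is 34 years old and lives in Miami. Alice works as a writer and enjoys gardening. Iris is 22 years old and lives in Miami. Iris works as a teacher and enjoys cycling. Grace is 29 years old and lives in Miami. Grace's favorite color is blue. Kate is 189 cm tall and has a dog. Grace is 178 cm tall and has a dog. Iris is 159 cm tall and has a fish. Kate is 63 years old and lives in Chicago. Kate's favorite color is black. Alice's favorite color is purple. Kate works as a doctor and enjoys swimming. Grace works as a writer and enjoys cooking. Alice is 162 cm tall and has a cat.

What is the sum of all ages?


29+63+22+34 = 148

148


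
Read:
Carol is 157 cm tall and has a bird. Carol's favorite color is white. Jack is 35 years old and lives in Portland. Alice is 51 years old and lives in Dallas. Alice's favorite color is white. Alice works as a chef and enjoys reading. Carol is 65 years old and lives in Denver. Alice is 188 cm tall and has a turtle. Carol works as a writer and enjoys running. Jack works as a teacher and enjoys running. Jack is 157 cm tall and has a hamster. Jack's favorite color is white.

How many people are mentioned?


People: Carol, Jack, Alice. Count = 3

3


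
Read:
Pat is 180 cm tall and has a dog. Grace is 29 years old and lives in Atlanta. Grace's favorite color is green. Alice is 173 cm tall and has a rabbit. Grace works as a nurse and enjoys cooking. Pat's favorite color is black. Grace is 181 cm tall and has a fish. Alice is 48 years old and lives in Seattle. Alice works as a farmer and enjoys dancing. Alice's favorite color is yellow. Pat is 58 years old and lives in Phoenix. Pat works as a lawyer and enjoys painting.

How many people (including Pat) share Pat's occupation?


Pat is a lawyer. Count = 1

1
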